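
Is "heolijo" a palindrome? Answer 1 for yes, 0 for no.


Input: heolijo
Reversed: ojiloeh
  Compare pos 0 ('h') with pos 6 ('o'): MISMATCH
  Compare pos 1 ('e') with pos 5 ('j'): MISMATCH
  Compare pos 2 ('o') with pos 4 ('i'): MISMATCH
Result: not a palindrome

0


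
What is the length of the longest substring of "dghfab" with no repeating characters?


Input: "dghfab"
Sliding window (track last position of each char):
  Position 0 ('d'): window [0,0] length 1 -- new best
  Position 1 ('g'): window [0,1] length 2 -- new best
  Position 2 ('h'): window [0,2] length 3 -- new best
  Position 3 ('f'): window [0,3] length 4 -- new best
  Position 4 ('a'): window [0,4] length 5 -- new best
  Position 5 ('b'): window [0,5] length 6 -- new best
Longest substring with no repeats: "dghfab" with length 6

6


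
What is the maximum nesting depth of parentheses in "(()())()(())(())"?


Input: "(()())()(())(())"
Tracking depth:
  Position 0 '(': depth becomes 1
  Position 1 '(': depth becomes 2
  Position 2 ')': depth becomes 1
  Position 3 '(': depth becomes 2
  Position 4 ')': depth becomes 1
  Position 5 ')': depth becomes 0
  Position 6 '(': depth becomes 1
  Position 7 ')': depth becomes 0
  Position 8 '(': depth becomes 1
  Position 9 '(': depth becomes 2
  Position 10 ')': depth becomes 1
  Position 11 ')': depth becomes 0
  Position 12 '(': depth becomes 1
  Position 13 '(': depth becomes 2
  Position 14 ')': depth becomes 1
  Position 15 ')': depth becomes 0
Maximum depth reached: 2

2


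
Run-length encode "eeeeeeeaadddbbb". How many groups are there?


Input: eeeeeeeaadddbbb
Scanning for consecutive runs:
  Group 1: 'e' x 7 (positions 0-6)
  Group 2: 'a' x 2 (positions 7-8)
  Group 3: 'd' x 3 (positions 9-11)
  Group 4: 'b' x 3 (positions 12-14)
Total groups: 4

4


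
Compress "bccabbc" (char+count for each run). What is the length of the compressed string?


Input: bccabbc
Runs:
  'b' x 1 => "b1"
  'c' x 2 => "c2"
  'a' x 1 => "a1"
  'b' x 2 => "b2"
  'c' x 1 => "c1"
Compressed: "b1c2a1b2c1"
Compressed length: 10

10


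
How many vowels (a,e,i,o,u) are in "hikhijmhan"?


Input: hikhijmhan
Checking each character:
  'h' at position 0: consonant
  'i' at position 1: vowel (running total: 1)
  'k' at position 2: consonant
  'h' at position 3: consonant
  'i' at position 4: vowel (running total: 2)
  'j' at position 5: consonant
  'm' at position 6: consonant
  'h' at position 7: consonant
  'a' at position 8: vowel (running total: 3)
  'n' at position 9: consonant
Total vowels: 3

3


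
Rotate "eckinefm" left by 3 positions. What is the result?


Input: "eckinefm", rotate left by 3
First 3 characters: "eck"
Remaining characters: "inefm"
Concatenate remaining + first: "inefm" + "eck" = "inefmeck"

inefmeck


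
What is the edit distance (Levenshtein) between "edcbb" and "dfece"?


Computing edit distance: "edcbb" -> "dfece"
DP table:
           d    f    e    c    e
      0    1    2    3    4    5
  e   1    1    2    2    3    4
  d   2    1    2    3    3    4
  c   3    2    2    3    3    4
  b   4    3    3    3    4    4
  b   5    4    4    4    4    5
Edit distance = dp[5][5] = 5

5


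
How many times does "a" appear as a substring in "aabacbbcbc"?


Searching for "a" in "aabacbbcbc"
Scanning each position:
  Position 0: "a" => MATCH
  Position 1: "a" => MATCH
  Position 2: "b" => no
  Position 3: "a" => MATCH
  Position 4: "c" => no
  Position 5: "b" => no
  Position 6: "b" => no
  Position 7: "c" => no
  Position 8: "b" => no
  Position 9: "c" => no
Total occurrences: 3

3


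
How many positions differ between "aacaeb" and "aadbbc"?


Comparing "aacaeb" and "aadbbc" position by position:
  Position 0: 'a' vs 'a' => same
  Position 1: 'a' vs 'a' => same
  Position 2: 'c' vs 'd' => DIFFER
  Position 3: 'a' vs 'b' => DIFFER
  Position 4: 'e' vs 'b' => DIFFER
  Position 5: 'b' vs 'c' => DIFFER
Positions that differ: 4

4


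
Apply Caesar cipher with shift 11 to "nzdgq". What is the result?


Caesar cipher: shift "nzdgq" by 11
  'n' (pos 13) + 11 = pos 24 = 'y'
  'z' (pos 25) + 11 = pos 10 = 'k'
  'd' (pos 3) + 11 = pos 14 = 'o'
  'g' (pos 6) + 11 = pos 17 = 'r'
  'q' (pos 16) + 11 = pos 1 = 'b'
Result: ykorb

ykorb


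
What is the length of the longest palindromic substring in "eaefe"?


Input: "eaefe"
Checking substrings for palindromes:
  [0:3] "eae" (len 3) => palindrome
  [2:5] "efe" (len 3) => palindrome
Longest palindromic substring: "eae" with length 3

3


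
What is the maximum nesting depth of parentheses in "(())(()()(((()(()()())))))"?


Input: "(())(()()(((()(()()())))))"
Tracking depth:
  Position 0 '(': depth becomes 1
  Position 1 '(': depth becomes 2
  Position 2 ')': depth becomes 1
  Position 3 ')': depth becomes 0
  Position 4 '(': depth becomes 1
  Position 5 '(': depth becomes 2
  Position 6 ')': depth becomes 1
  Position 7 '(': depth becomes 2
  Position 8 ')': depth becomes 1
  Position 9 '(': depth becomes 2
  Position 10 '(': depth becomes 3
  Position 11 '(': depth becomes 4
  Position 12 '(': depth becomes 5
  Position 13 ')': depth becomes 4
  Position 14 '(': depth becomes 5
  Position 15 '(': depth becomes 6
  Position 16 ')': depth becomes 5
  Position 17 '(': depth becomes 6
  Position 18 ')': depth becomes 5
  Position 19 '(': depth becomes 6
  Position 20 ')': depth becomes 5
  Position 21 ')': depth becomes 4
  Position 22 ')': depth becomes 3
  Position 23 ')': depth becomes 2
  Position 24 ')': depth becomes 1
  Position 25 ')': depth becomes 0
Maximum depth reached: 6

6


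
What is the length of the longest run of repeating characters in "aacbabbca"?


Input: "aacbabbca"
Scanning for longest run:
  Position 1 ('a'): continues run of 'a', length=2
  Position 2 ('c'): new char, reset run to 1
  Position 3 ('b'): new char, reset run to 1
  Position 4 ('a'): new char, reset run to 1
  Position 5 ('b'): new char, reset run to 1
  Position 6 ('b'): continues run of 'b', length=2
  Position 7 ('c'): new char, reset run to 1
  Position 8 ('a'): new char, reset run to 1
Longest run: 'a' with length 2

2


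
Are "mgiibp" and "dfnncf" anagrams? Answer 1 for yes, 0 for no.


Strings: "mgiibp", "dfnncf"
Sorted first:  bgiimp
Sorted second: cdffnn
Differ at position 0: 'b' vs 'c' => not anagrams

0


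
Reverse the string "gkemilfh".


Input: gkemilfh
Reading characters right to left:
  Position 7: 'h'
  Position 6: 'f'
  Position 5: 'l'
  Position 4: 'i'
  Position 3: 'm'
  Position 2: 'e'
  Position 1: 'k'
  Position 0: 'g'
Reversed: hflimekg

hflimekg


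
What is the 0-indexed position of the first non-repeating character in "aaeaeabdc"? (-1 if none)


Input: aaeaeabdc
Character frequencies:
  'a': 4
  'b': 1
  'c': 1
  'd': 1
  'e': 2
Scanning left to right for freq == 1:
  Position 0 ('a'): freq=4, skip
  Position 1 ('a'): freq=4, skip
  Position 2 ('e'): freq=2, skip
  Position 3 ('a'): freq=4, skip
  Position 4 ('e'): freq=2, skip
  Position 5 ('a'): freq=4, skip
  Position 6 ('b'): unique! => answer = 6

6


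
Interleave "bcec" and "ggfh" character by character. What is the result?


Interleaving "bcec" and "ggfh":
  Position 0: 'b' from first, 'g' from second => "bg"
  Position 1: 'c' from first, 'g' from second => "cg"
  Position 2: 'e' from first, 'f' from second => "ef"
  Position 3: 'c' from first, 'h' from second => "ch"
Result: bgcgefch

bgcgefch


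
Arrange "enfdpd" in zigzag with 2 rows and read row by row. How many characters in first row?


Zigzag "enfdpd" into 2 rows:
Placing characters:
  'e' => row 0
  'n' => row 1
  'f' => row 0
  'd' => row 1
  'p' => row 0
  'd' => row 1
Rows:
  Row 0: "efp"
  Row 1: "ndd"
First row length: 3

3


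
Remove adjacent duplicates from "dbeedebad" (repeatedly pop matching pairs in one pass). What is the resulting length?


Input: dbeedebad
Stack-based adjacent duplicate removal:
  Read 'd': push. Stack: d
  Read 'b': push. Stack: db
  Read 'e': push. Stack: dbe
  Read 'e': matches stack top 'e' => pop. Stack: db
  Read 'd': push. Stack: dbd
  Read 'e': push. Stack: dbde
  Read 'b': push. Stack: dbdeb
  Read 'a': push. Stack: dbdeba
  Read 'd': push. Stack: dbdebad
Final stack: "dbdebad" (length 7)

7


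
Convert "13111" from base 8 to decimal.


Input: "13111" in base 8
Positional expansion:
  Digit '1' (value 1) x 8^4 = 4096
  Digit '3' (value 3) x 8^3 = 1536
  Digit '1' (value 1) x 8^2 = 64
  Digit '1' (value 1) x 8^1 = 8
  Digit '1' (value 1) x 8^0 = 1
Sum = 5705

5705


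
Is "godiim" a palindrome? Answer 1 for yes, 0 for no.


Input: godiim
Reversed: miidog
  Compare pos 0 ('g') with pos 5 ('m'): MISMATCH
  Compare pos 1 ('o') with pos 4 ('i'): MISMATCH
  Compare pos 2 ('d') with pos 3 ('i'): MISMATCH
Result: not a palindrome

0


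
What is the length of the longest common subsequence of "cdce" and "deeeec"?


LCS of "cdce" and "deeeec"
DP table:
           d    e    e    e    e    c
      0    0    0    0    0    0    0
  c   0    0    0    0    0    0    1
  d   0    1    1    1    1    1    1
  c   0    1    1    1    1    1    2
  e   0    1    2    2    2    2    2
LCS length = dp[4][6] = 2

2


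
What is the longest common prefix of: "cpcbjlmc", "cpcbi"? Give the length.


Words: cpcbjlmc, cpcbi
  Position 0: all 'c' => match
  Position 1: all 'p' => match
  Position 2: all 'c' => match
  Position 3: all 'b' => match
  Position 4: ('j', 'i') => mismatch, stop
LCP = "cpcb" (length 4)

4


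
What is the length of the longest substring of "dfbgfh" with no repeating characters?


Input: "dfbgfh"
Sliding window (track last position of each char):
  Position 0 ('d'): window [0,0] length 1 -- new best
  Position 1 ('f'): window [0,1] length 2 -- new best
  Position 2 ('b'): window [0,2] length 3 -- new best
  Position 3 ('g'): window [0,3] length 4 -- new best
  Position 4 ('f'): repeat (last at 1), move window start to 2
  Position 4 ('f'): window [2,4] length 3
  Position 5 ('h'): window [2,5] length 4
Longest substring with no repeats: "dfbg" with length 4

4


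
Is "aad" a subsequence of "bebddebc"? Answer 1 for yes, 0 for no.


Check if "aad" is a subsequence of "bebddebc"
Greedy scan:
  Position 0 ('b'): no match needed
  Position 1 ('e'): no match needed
  Position 2 ('b'): no match needed
  Position 3 ('d'): no match needed
  Position 4 ('d'): no match needed
  Position 5 ('e'): no match needed
  Position 6 ('b'): no match needed
  Position 7 ('c'): no match needed
Only matched 0/3 characters => not a subsequence

0


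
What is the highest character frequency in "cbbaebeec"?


Input: cbbaebeec
Character counts:
  'a': 1
  'b': 3
  'c': 2
  'e': 3
Maximum frequency: 3

3


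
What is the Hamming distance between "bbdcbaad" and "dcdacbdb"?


Comparing "bbdcbaad" and "dcdacbdb" position by position:
  Position 0: 'b' vs 'd' => differ
  Position 1: 'b' vs 'c' => differ
  Position 2: 'd' vs 'd' => same
  Position 3: 'c' vs 'a' => differ
  Position 4: 'b' vs 'c' => differ
  Position 5: 'a' vs 'b' => differ
  Position 6: 'a' vs 'd' => differ
  Position 7: 'd' vs 'b' => differ
Total differences (Hamming distance): 7

7


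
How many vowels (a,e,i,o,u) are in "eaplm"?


Input: eaplm
Checking each character:
  'e' at position 0: vowel (running total: 1)
  'a' at position 1: vowel (running total: 2)
  'p' at position 2: consonant
  'l' at position 3: consonant
  'm' at position 4: consonant
Total vowels: 2

2


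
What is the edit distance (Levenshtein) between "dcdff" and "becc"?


Computing edit distance: "dcdff" -> "becc"
DP table:
           b    e    c    c
      0    1    2    3    4
  d   1    1    2    3    4
  c   2    2    2    2    3
  d   3    3    3    3    3
  f   4    4    4    4    4
  f   5    5    5    5    5
Edit distance = dp[5][4] = 5

5


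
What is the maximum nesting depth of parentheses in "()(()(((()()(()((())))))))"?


Input: "()(()(((()()(()((())))))))"
Tracking depth:
  Position 0 '(': depth becomes 1
  Position 1 ')': depth becomes 0
  Position 2 '(': depth becomes 1
  Position 3 '(': depth becomes 2
  Position 4 ')': depth becomes 1
  Position 5 '(': depth becomes 2
  Position 6 '(': depth becomes 3
  Position 7 '(': depth becomes 4
  Position 8 '(': depth becomes 5
  Position 9 ')': depth becomes 4
  Position 10 '(': depth becomes 5
  Position 11 ')': depth becomes 4
  Position 12 '(': depth becomes 5
  Position 13 '(': depth becomes 6
  Position 14 ')': depth becomes 5
  Position 15 '(': depth becomes 6
  Position 16 '(': depth becomes 7
  Position 17 '(': depth becomes 8
  Position 18 ')': depth becomes 7
  Position 19 ')': depth becomes 6
  Position 20 ')': depth becomes 5
  Position 21 ')': depth becomes 4
  Position 22 ')': depth becomes 3
  Position 23 ')': depth becomes 2
  Position 24 ')': depth becomes 1
  Position 25 ')': depth becomes 0
Maximum depth reached: 8

8


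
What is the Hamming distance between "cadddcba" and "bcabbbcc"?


Comparing "cadddcba" and "bcabbbcc" position by position:
  Position 0: 'c' vs 'b' => differ
  Position 1: 'a' vs 'c' => differ
  Position 2: 'd' vs 'a' => differ
  Position 3: 'd' vs 'b' => differ
  Position 4: 'd' vs 'b' => differ
  Position 5: 'c' vs 'b' => differ
  Position 6: 'b' vs 'c' => differ
  Position 7: 'a' vs 'c' => differ
Total differences (Hamming distance): 8

8


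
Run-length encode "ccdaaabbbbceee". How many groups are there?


Input: ccdaaabbbbceee
Scanning for consecutive runs:
  Group 1: 'c' x 2 (positions 0-1)
  Group 2: 'd' x 1 (positions 2-2)
  Group 3: 'a' x 3 (positions 3-5)
  Group 4: 'b' x 4 (positions 6-9)
  Group 5: 'c' x 1 (positions 10-10)
  Group 6: 'e' x 3 (positions 11-13)
Total groups: 6

6


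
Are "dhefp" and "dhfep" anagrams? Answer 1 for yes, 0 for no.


Strings: "dhefp", "dhfep"
Sorted first:  defhp
Sorted second: defhp
Sorted forms match => anagrams

1


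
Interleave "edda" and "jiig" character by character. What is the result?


Interleaving "edda" and "jiig":
  Position 0: 'e' from first, 'j' from second => "ej"
  Position 1: 'd' from first, 'i' from second => "di"
  Position 2: 'd' from first, 'i' from second => "di"
  Position 3: 'a' from first, 'g' from second => "ag"
Result: ejdidiag

ejdidiag


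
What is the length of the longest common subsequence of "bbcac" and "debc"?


LCS of "bbcac" and "debc"
DP table:
           d    e    b    c
      0    0    0    0    0
  b   0    0    0    1    1
  b   0    0    0    1    1
  c   0    0    0    1    2
  a   0    0    0    1    2
  c   0    0    0    1    2
LCS length = dp[5][4] = 2

2


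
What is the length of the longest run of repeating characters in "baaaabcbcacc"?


Input: "baaaabcbcacc"
Scanning for longest run:
  Position 1 ('a'): new char, reset run to 1
  Position 2 ('a'): continues run of 'a', length=2
  Position 3 ('a'): continues run of 'a', length=3
  Position 4 ('a'): continues run of 'a', length=4
  Position 5 ('b'): new char, reset run to 1
  Position 6 ('c'): new char, reset run to 1
  Position 7 ('b'): new char, reset run to 1
  Position 8 ('c'): new char, reset run to 1
  Position 9 ('a'): new char, reset run to 1
  Position 10 ('c'): new char, reset run to 1
  Position 11 ('c'): continues run of 'c', length=2
Longest run: 'a' with length 4

4


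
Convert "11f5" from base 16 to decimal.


Input: "11f5" in base 16
Positional expansion:
  Digit '1' (value 1) x 16^3 = 4096
  Digit '1' (value 1) x 16^2 = 256
  Digit 'f' (value 15) x 16^1 = 240
  Digit '5' (value 5) x 16^0 = 5
Sum = 4597

4597


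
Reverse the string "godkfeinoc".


Input: godkfeinoc
Reading characters right to left:
  Position 9: 'c'
  Position 8: 'o'
  Position 7: 'n'
  Position 6: 'i'
  Position 5: 'e'
  Position 4: 'f'
  Position 3: 'k'
  Position 2: 'd'
  Position 1: 'o'
  Position 0: 'g'
Reversed: coniefkdog

coniefkdog


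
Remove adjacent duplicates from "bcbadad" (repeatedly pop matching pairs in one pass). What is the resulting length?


Input: bcbadad
Stack-based adjacent duplicate removal:
  Read 'b': push. Stack: b
  Read 'c': push. Stack: bc
  Read 'b': push. Stack: bcb
  Read 'a': push. Stack: bcba
  Read 'd': push. Stack: bcbad
  Read 'a': push. Stack: bcbada
  Read 'd': push. Stack: bcbadad
Final stack: "bcbadad" (length 7)

7


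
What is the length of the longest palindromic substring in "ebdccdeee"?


Input: "ebdccdeee"
Checking substrings for palindromes:
  [2:6] "dccd" (len 4) => palindrome
  [6:9] "eee" (len 3) => palindrome
  [3:5] "cc" (len 2) => palindrome
  [6:8] "ee" (len 2) => palindrome
  [7:9] "ee" (len 2) => palindrome
Longest palindromic substring: "dccd" with length 4

4


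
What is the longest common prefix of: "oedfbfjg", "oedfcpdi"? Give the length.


Words: oedfbfjg, oedfcpdi
  Position 0: all 'o' => match
  Position 1: all 'e' => match
  Position 2: all 'd' => match
  Position 3: all 'f' => match
  Position 4: ('b', 'c') => mismatch, stop
LCP = "oedf" (length 4)

4


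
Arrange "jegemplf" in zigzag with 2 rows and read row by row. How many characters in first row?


Zigzag "jegemplf" into 2 rows:
Placing characters:
  'j' => row 0
  'e' => row 1
  'g' => row 0
  'e' => row 1
  'm' => row 0
  'p' => row 1
  'l' => row 0
  'f' => row 1
Rows:
  Row 0: "jgml"
  Row 1: "eepf"
First row length: 4

4


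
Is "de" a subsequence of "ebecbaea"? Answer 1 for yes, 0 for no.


Check if "de" is a subsequence of "ebecbaea"
Greedy scan:
  Position 0 ('e'): no match needed
  Position 1 ('b'): no match needed
  Position 2 ('e'): no match needed
  Position 3 ('c'): no match needed
  Position 4 ('b'): no match needed
  Position 5 ('a'): no match needed
  Position 6 ('e'): no match needed
  Position 7 ('a'): no match needed
Only matched 0/2 characters => not a subsequence

0


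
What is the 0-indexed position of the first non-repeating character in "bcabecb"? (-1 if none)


Input: bcabecb
Character frequencies:
  'a': 1
  'b': 3
  'c': 2
  'e': 1
Scanning left to right for freq == 1:
  Position 0 ('b'): freq=3, skip
  Position 1 ('c'): freq=2, skip
  Position 2 ('a'): unique! => answer = 2

2


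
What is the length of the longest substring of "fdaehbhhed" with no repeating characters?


Input: "fdaehbhhed"
Sliding window (track last position of each char):
  Position 0 ('f'): window [0,0] length 1 -- new best
  Position 1 ('d'): window [0,1] length 2 -- new best
  Position 2 ('a'): window [0,2] length 3 -- new best
  Position 3 ('e'): window [0,3] length 4 -- new best
  Position 4 ('h'): window [0,4] length 5 -- new best
  Position 5 ('b'): window [0,5] length 6 -- new best
  Position 6 ('h'): repeat (last at 4), move window start to 5
  Position 6 ('h'): window [5,6] length 2
  Position 7 ('h'): repeat (last at 6), move window start to 7
  Position 7 ('h'): window [7,7] length 1
  Position 8 ('e'): window [7,8] length 2
  Position 9 ('d'): window [7,9] length 3
Longest substring with no repeats: "fdaehb" with length 6

6


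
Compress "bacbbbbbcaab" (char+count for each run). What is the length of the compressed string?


Input: bacbbbbbcaab
Runs:
  'b' x 1 => "b1"
  'a' x 1 => "a1"
  'c' x 1 => "c1"
  'b' x 5 => "b5"
  'c' x 1 => "c1"
  'a' x 2 => "a2"
  'b' x 1 => "b1"
Compressed: "b1a1c1b5c1a2b1"
Compressed length: 14

14


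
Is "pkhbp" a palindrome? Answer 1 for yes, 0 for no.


Input: pkhbp
Reversed: pbhkp
  Compare pos 0 ('p') with pos 4 ('p'): match
  Compare pos 1 ('k') with pos 3 ('b'): MISMATCH
Result: not a palindrome

0


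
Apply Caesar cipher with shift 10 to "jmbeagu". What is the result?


Caesar cipher: shift "jmbeagu" by 10
  'j' (pos 9) + 10 = pos 19 = 't'
  'm' (pos 12) + 10 = pos 22 = 'w'
  'b' (pos 1) + 10 = pos 11 = 'l'
  'e' (pos 4) + 10 = pos 14 = 'o'
  'a' (pos 0) + 10 = pos 10 = 'k'
  'g' (pos 6) + 10 = pos 16 = 'q'
  'u' (pos 20) + 10 = pos 4 = 'e'
Result: twlokqe

twlokqe


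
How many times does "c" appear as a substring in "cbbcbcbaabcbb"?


Searching for "c" in "cbbcbcbaabcbb"
Scanning each position:
  Position 0: "c" => MATCH
  Position 1: "b" => no
  Position 2: "b" => no
  Position 3: "c" => MATCH
  Position 4: "b" => no
  Position 5: "c" => MATCH
  Position 6: "b" => no
  Position 7: "a" => no
  Position 8: "a" => no
  Position 9: "b" => no
  Position 10: "c" => MATCH
  Position 11: "b" => no
  Position 12: "b" => no
Total occurrences: 4

4


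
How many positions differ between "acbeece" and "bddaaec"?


Comparing "acbeece" and "bddaaec" position by position:
  Position 0: 'a' vs 'b' => DIFFER
  Position 1: 'c' vs 'd' => DIFFER
  Position 2: 'b' vs 'd' => DIFFER
  Position 3: 'e' vs 'a' => DIFFER
  Position 4: 'e' vs 'a' => DIFFER
  Position 5: 'c' vs 'e' => DIFFER
  Position 6: 'e' vs 'c' => DIFFER
Positions that differ: 7

7


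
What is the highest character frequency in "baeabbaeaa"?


Input: baeabbaeaa
Character counts:
  'a': 5
  'b': 3
  'e': 2
Maximum frequency: 5

5


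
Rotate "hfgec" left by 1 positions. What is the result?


Input: "hfgec", rotate left by 1
First 1 characters: "h"
Remaining characters: "fgec"
Concatenate remaining + first: "fgec" + "h" = "fgech"

fgech


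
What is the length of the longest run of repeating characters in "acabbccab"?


Input: "acabbccab"
Scanning for longest run:
  Position 1 ('c'): new char, reset run to 1
  Position 2 ('a'): new char, reset run to 1
  Position 3 ('b'): new char, reset run to 1
  Position 4 ('b'): continues run of 'b', length=2
  Position 5 ('c'): new char, reset run to 1
  Position 6 ('c'): continues run of 'c', length=2
  Position 7 ('a'): new char, reset run to 1
  Position 8 ('b'): new char, reset run to 1
Longest run: 'b' with length 2

2


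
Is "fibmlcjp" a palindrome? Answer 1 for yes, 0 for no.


Input: fibmlcjp
Reversed: pjclmbif
  Compare pos 0 ('f') with pos 7 ('p'): MISMATCH
  Compare pos 1 ('i') with pos 6 ('j'): MISMATCH
  Compare pos 2 ('b') with pos 5 ('c'): MISMATCH
  Compare pos 3 ('m') with pos 4 ('l'): MISMATCH
Result: not a palindrome

0


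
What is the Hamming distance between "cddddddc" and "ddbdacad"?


Comparing "cddddddc" and "ddbdacad" position by position:
  Position 0: 'c' vs 'd' => differ
  Position 1: 'd' vs 'd' => same
  Position 2: 'd' vs 'b' => differ
  Position 3: 'd' vs 'd' => same
  Position 4: 'd' vs 'a' => differ
  Position 5: 'd' vs 'c' => differ
  Position 6: 'd' vs 'a' => differ
  Position 7: 'c' vs 'd' => differ
Total differences (Hamming distance): 6

6


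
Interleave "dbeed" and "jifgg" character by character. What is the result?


Interleaving "dbeed" and "jifgg":
  Position 0: 'd' from first, 'j' from second => "dj"
  Position 1: 'b' from first, 'i' from second => "bi"
  Position 2: 'e' from first, 'f' from second => "ef"
  Position 3: 'e' from first, 'g' from second => "eg"
  Position 4: 'd' from first, 'g' from second => "dg"
Result: djbiefegdg

djbiefegdg


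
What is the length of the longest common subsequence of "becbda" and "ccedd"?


LCS of "becbda" and "ccedd"
DP table:
           c    c    e    d    d
      0    0    0    0    0    0
  b   0    0    0    0    0    0
  e   0    0    0    1    1    1
  c   0    1    1    1    1    1
  b   0    1    1    1    1    1
  d   0    1    1    1    2    2
  a   0    1    1    1    2    2
LCS length = dp[6][5] = 2

2


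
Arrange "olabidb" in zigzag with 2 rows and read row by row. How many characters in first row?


Zigzag "olabidb" into 2 rows:
Placing characters:
  'o' => row 0
  'l' => row 1
  'a' => row 0
  'b' => row 1
  'i' => row 0
  'd' => row 1
  'b' => row 0
Rows:
  Row 0: "oaib"
  Row 1: "lbd"
First row length: 4

4


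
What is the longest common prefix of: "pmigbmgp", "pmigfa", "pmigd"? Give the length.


Words: pmigbmgp, pmigfa, pmigd
  Position 0: all 'p' => match
  Position 1: all 'm' => match
  Position 2: all 'i' => match
  Position 3: all 'g' => match
  Position 4: ('b', 'f', 'd') => mismatch, stop
LCP = "pmig" (length 4)

4


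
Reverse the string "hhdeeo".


Input: hhdeeo
Reading characters right to left:
  Position 5: 'o'
  Position 4: 'e'
  Position 3: 'e'
  Position 2: 'd'
  Position 1: 'h'
  Position 0: 'h'
Reversed: oeedhh

oeedhh


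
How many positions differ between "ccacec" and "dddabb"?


Comparing "ccacec" and "dddabb" position by position:
  Position 0: 'c' vs 'd' => DIFFER
  Position 1: 'c' vs 'd' => DIFFER
  Position 2: 'a' vs 'd' => DIFFER
  Position 3: 'c' vs 'a' => DIFFER
  Position 4: 'e' vs 'b' => DIFFER
  Position 5: 'c' vs 'b' => DIFFER
Positions that differ: 6

6


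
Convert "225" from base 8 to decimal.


Input: "225" in base 8
Positional expansion:
  Digit '2' (value 2) x 8^2 = 128
  Digit '2' (value 2) x 8^1 = 16
  Digit '5' (value 5) x 8^0 = 5
Sum = 149

149


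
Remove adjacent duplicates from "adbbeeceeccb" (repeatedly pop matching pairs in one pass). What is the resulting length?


Input: adbbeeceeccb
Stack-based adjacent duplicate removal:
  Read 'a': push. Stack: a
  Read 'd': push. Stack: ad
  Read 'b': push. Stack: adb
  Read 'b': matches stack top 'b' => pop. Stack: ad
  Read 'e': push. Stack: ade
  Read 'e': matches stack top 'e' => pop. Stack: ad
  Read 'c': push. Stack: adc
  Read 'e': push. Stack: adce
  Read 'e': matches stack top 'e' => pop. Stack: adc
  Read 'c': matches stack top 'c' => pop. Stack: ad
  Read 'c': push. Stack: adc
  Read 'b': push. Stack: adcb
Final stack: "adcb" (length 4)

4


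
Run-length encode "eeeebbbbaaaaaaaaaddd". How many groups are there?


Input: eeeebbbbaaaaaaaaaddd
Scanning for consecutive runs:
  Group 1: 'e' x 4 (positions 0-3)
  Group 2: 'b' x 4 (positions 4-7)
  Group 3: 'a' x 9 (positions 8-16)
  Group 4: 'd' x 3 (positions 17-19)
Total groups: 4

4


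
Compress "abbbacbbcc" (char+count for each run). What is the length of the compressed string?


Input: abbbacbbcc
Runs:
  'a' x 1 => "a1"
  'b' x 3 => "b3"
  'a' x 1 => "a1"
  'c' x 1 => "c1"
  'b' x 2 => "b2"
  'c' x 2 => "c2"
Compressed: "a1b3a1c1b2c2"
Compressed length: 12

12


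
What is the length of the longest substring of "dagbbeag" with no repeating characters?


Input: "dagbbeag"
Sliding window (track last position of each char):
  Position 0 ('d'): window [0,0] length 1 -- new best
  Position 1 ('a'): window [0,1] length 2 -- new best
  Position 2 ('g'): window [0,2] length 3 -- new best
  Position 3 ('b'): window [0,3] length 4 -- new best
  Position 4 ('b'): repeat (last at 3), move window start to 4
  Position 4 ('b'): window [4,4] length 1
  Position 5 ('e'): window [4,5] length 2
  Position 6 ('a'): window [4,6] length 3
  Position 7 ('g'): window [4,7] length 4
Longest substring with no repeats: "dagb" with length 4

4


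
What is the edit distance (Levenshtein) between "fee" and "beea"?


Computing edit distance: "fee" -> "beea"
DP table:
           b    e    e    a
      0    1    2    3    4
  f   1    1    2    3    4
  e   2    2    1    2    3
  e   3    3    2    1    2
Edit distance = dp[3][4] = 2

2


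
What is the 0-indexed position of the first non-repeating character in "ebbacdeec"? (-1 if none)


Input: ebbacdeec
Character frequencies:
  'a': 1
  'b': 2
  'c': 2
  'd': 1
  'e': 3
Scanning left to right for freq == 1:
  Position 0 ('e'): freq=3, skip
  Position 1 ('b'): freq=2, skip
  Position 2 ('b'): freq=2, skip
  Position 3 ('a'): unique! => answer = 3

3


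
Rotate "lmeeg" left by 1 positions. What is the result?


Input: "lmeeg", rotate left by 1
First 1 characters: "l"
Remaining characters: "meeg"
Concatenate remaining + first: "meeg" + "l" = "meegl"

meegl


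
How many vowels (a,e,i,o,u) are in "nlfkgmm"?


Input: nlfkgmm
Checking each character:
  'n' at position 0: consonant
  'l' at position 1: consonant
  'f' at position 2: consonant
  'k' at position 3: consonant
  'g' at position 4: consonant
  'm' at position 5: consonant
  'm' at position 6: consonant
Total vowels: 0

0


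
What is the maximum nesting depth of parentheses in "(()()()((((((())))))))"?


Input: "(()()()((((((())))))))"
Tracking depth:
  Position 0 '(': depth becomes 1
  Position 1 '(': depth becomes 2
  Position 2 ')': depth becomes 1
  Position 3 '(': depth becomes 2
  Position 4 ')': depth becomes 1
  Position 5 '(': depth becomes 2
  Position 6 ')': depth becomes 1
  Position 7 '(': depth becomes 2
  Position 8 '(': depth becomes 3
  Position 9 '(': depth becomes 4
  Position 10 '(': depth becomes 5
  Position 11 '(': depth becomes 6
  Position 12 '(': depth becomes 7
  Position 13 '(': depth becomes 8
  Position 14 ')': depth becomes 7
  Position 15 ')': depth becomes 6
  Position 16 ')': depth becomes 5
  Position 17 ')': depth becomes 4
  Position 18 ')': depth becomes 3
  Position 19 ')': depth becomes 2
  Position 20 ')': depth becomes 1
  Position 21 ')': depth becomes 0
Maximum depth reached: 8

8


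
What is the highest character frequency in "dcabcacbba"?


Input: dcabcacbba
Character counts:
  'a': 3
  'b': 3
  'c': 3
  'd': 1
Maximum frequency: 3

3


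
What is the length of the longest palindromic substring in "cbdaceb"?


Input: "cbdaceb"
Checking substrings for palindromes:
  No multi-char palindromic substrings found
Longest palindromic substring: "c" with length 1

1


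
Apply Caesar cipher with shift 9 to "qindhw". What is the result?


Caesar cipher: shift "qindhw" by 9
  'q' (pos 16) + 9 = pos 25 = 'z'
  'i' (pos 8) + 9 = pos 17 = 'r'
  'n' (pos 13) + 9 = pos 22 = 'w'
  'd' (pos 3) + 9 = pos 12 = 'm'
  'h' (pos 7) + 9 = pos 16 = 'q'
  'w' (pos 22) + 9 = pos 5 = 'f'
Result: zrwmqf

zrwmqf


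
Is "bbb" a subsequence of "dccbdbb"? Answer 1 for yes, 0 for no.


Check if "bbb" is a subsequence of "dccbdbb"
Greedy scan:
  Position 0 ('d'): no match needed
  Position 1 ('c'): no match needed
  Position 2 ('c'): no match needed
  Position 3 ('b'): matches sub[0] = 'b'
  Position 4 ('d'): no match needed
  Position 5 ('b'): matches sub[1] = 'b'
  Position 6 ('b'): matches sub[2] = 'b'
All 3 characters matched => is a subsequence

1


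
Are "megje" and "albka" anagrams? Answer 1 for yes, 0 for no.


Strings: "megje", "albka"
Sorted first:  eegjm
Sorted second: aabkl
Differ at position 0: 'e' vs 'a' => not anagrams

0


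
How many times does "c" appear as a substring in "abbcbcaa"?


Searching for "c" in "abbcbcaa"
Scanning each position:
  Position 0: "a" => no
  Position 1: "b" => no
  Position 2: "b" => no
  Position 3: "c" => MATCH
  Position 4: "b" => no
  Position 5: "c" => MATCH
  Position 6: "a" => no
  Position 7: "a" => no
Total occurrences: 2

2


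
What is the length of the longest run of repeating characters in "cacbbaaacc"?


Input: "cacbbaaacc"
Scanning for longest run:
  Position 1 ('a'): new char, reset run to 1
  Position 2 ('c'): new char, reset run to 1
  Position 3 ('b'): new char, reset run to 1
  Position 4 ('b'): continues run of 'b', length=2
  Position 5 ('a'): new char, reset run to 1
  Position 6 ('a'): continues run of 'a', length=2
  Position 7 ('a'): continues run of 'a', length=3
  Position 8 ('c'): new char, reset run to 1
  Position 9 ('c'): continues run of 'c', length=2
Longest run: 'a' with length 3

3


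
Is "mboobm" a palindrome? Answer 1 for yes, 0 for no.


Input: mboobm
Reversed: mboobm
  Compare pos 0 ('m') with pos 5 ('m'): match
  Compare pos 1 ('b') with pos 4 ('b'): match
  Compare pos 2 ('o') with pos 3 ('o'): match
Result: palindrome

1


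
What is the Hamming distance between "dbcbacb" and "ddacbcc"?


Comparing "dbcbacb" and "ddacbcc" position by position:
  Position 0: 'd' vs 'd' => same
  Position 1: 'b' vs 'd' => differ
  Position 2: 'c' vs 'a' => differ
  Position 3: 'b' vs 'c' => differ
  Position 4: 'a' vs 'b' => differ
  Position 5: 'c' vs 'c' => same
  Position 6: 'b' vs 'c' => differ
Total differences (Hamming distance): 5

5


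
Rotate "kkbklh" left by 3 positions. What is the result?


Input: "kkbklh", rotate left by 3
First 3 characters: "kkb"
Remaining characters: "klh"
Concatenate remaining + first: "klh" + "kkb" = "klhkkb"

klhkkb


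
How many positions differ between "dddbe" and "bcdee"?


Comparing "dddbe" and "bcdee" position by position:
  Position 0: 'd' vs 'b' => DIFFER
  Position 1: 'd' vs 'c' => DIFFER
  Position 2: 'd' vs 'd' => same
  Position 3: 'b' vs 'e' => DIFFER
  Position 4: 'e' vs 'e' => same
Positions that differ: 3

3


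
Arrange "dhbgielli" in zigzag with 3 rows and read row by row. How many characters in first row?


Zigzag "dhbgielli" into 3 rows:
Placing characters:
  'd' => row 0
  'h' => row 1
  'b' => row 2
  'g' => row 1
  'i' => row 0
  'e' => row 1
  'l' => row 2
  'l' => row 1
  'i' => row 0
Rows:
  Row 0: "dii"
  Row 1: "hgel"
  Row 2: "bl"
First row length: 3

3


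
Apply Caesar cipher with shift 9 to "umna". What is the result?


Caesar cipher: shift "umna" by 9
  'u' (pos 20) + 9 = pos 3 = 'd'
  'm' (pos 12) + 9 = pos 21 = 'v'
  'n' (pos 13) + 9 = pos 22 = 'w'
  'a' (pos 0) + 9 = pos 9 = 'j'
Result: dvwj

dvwj


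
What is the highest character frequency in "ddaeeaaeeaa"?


Input: ddaeeaaeeaa
Character counts:
  'a': 5
  'd': 2
  'e': 4
Maximum frequency: 5

5


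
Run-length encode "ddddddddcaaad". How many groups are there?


Input: ddddddddcaaad
Scanning for consecutive runs:
  Group 1: 'd' x 8 (positions 0-7)
  Group 2: 'c' x 1 (positions 8-8)
  Group 3: 'a' x 3 (positions 9-11)
  Group 4: 'd' x 1 (positions 12-12)
Total groups: 4

4


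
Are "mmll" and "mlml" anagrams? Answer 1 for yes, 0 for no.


Strings: "mmll", "mlml"
Sorted first:  llmm
Sorted second: llmm
Sorted forms match => anagrams

1


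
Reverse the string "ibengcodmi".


Input: ibengcodmi
Reading characters right to left:
  Position 9: 'i'
  Position 8: 'm'
  Position 7: 'd'
  Position 6: 'o'
  Position 5: 'c'
  Position 4: 'g'
  Position 3: 'n'
  Position 2: 'e'
  Position 1: 'b'
  Position 0: 'i'
Reversed: imdocgnebi

imdocgnebi


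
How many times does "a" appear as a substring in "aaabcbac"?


Searching for "a" in "aaabcbac"
Scanning each position:
  Position 0: "a" => MATCH
  Position 1: "a" => MATCH
  Position 2: "a" => MATCH
  Position 3: "b" => no
  Position 4: "c" => no
  Position 5: "b" => no
  Position 6: "a" => MATCH
  Position 7: "c" => no
Total occurrences: 4

4


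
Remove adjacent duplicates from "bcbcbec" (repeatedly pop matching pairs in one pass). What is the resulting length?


Input: bcbcbec
Stack-based adjacent duplicate removal:
  Read 'b': push. Stack: b
  Read 'c': push. Stack: bc
  Read 'b': push. Stack: bcb
  Read 'c': push. Stack: bcbc
  Read 'b': push. Stack: bcbcb
  Read 'e': push. Stack: bcbcbe
  Read 'c': push. Stack: bcbcbec
Final stack: "bcbcbec" (length 7)

7


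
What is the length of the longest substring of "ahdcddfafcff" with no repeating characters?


Input: "ahdcddfafcff"
Sliding window (track last position of each char):
  Position 0 ('a'): window [0,0] length 1 -- new best
  Position 1 ('h'): window [0,1] length 2 -- new best
  Position 2 ('d'): window [0,2] length 3 -- new best
  Position 3 ('c'): window [0,3] length 4 -- new best
  Position 4 ('d'): repeat (last at 2), move window start to 3
  Position 4 ('d'): window [3,4] length 2
  Position 5 ('d'): repeat (last at 4), move window start to 5
  Position 5 ('d'): window [5,5] length 1
  Position 6 ('f'): window [5,6] length 2
  Position 7 ('a'): window [5,7] length 3
  Position 8 ('f'): repeat (last at 6), move window start to 7
  Position 8 ('f'): window [7,8] length 2
  Position 9 ('c'): window [7,9] length 3
  Position 10 ('f'): repeat (last at 8), move window start to 9
  Position 10 ('f'): window [9,10] length 2
  Position 11 ('f'): repeat (last at 10), move window start to 11
  Position 11 ('f'): window [11,11] length 1
Longest substring with no repeats: "ahdc" with length 4

4


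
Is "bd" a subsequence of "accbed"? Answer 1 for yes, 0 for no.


Check if "bd" is a subsequence of "accbed"
Greedy scan:
  Position 0 ('a'): no match needed
  Position 1 ('c'): no match needed
  Position 2 ('c'): no match needed
  Position 3 ('b'): matches sub[0] = 'b'
  Position 4 ('e'): no match needed
  Position 5 ('d'): matches sub[1] = 'd'
All 2 characters matched => is a subsequence

1


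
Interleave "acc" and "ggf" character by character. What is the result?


Interleaving "acc" and "ggf":
  Position 0: 'a' from first, 'g' from second => "ag"
  Position 1: 'c' from first, 'g' from second => "cg"
  Position 2: 'c' from first, 'f' from second => "cf"
Result: agcgcf

agcgcf


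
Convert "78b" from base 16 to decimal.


Input: "78b" in base 16
Positional expansion:
  Digit '7' (value 7) x 16^2 = 1792
  Digit '8' (value 8) x 16^1 = 128
  Digit 'b' (value 11) x 16^0 = 11
Sum = 1931

1931


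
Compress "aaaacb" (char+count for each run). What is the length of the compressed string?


Input: aaaacb
Runs:
  'a' x 4 => "a4"
  'c' x 1 => "c1"
  'b' x 1 => "b1"
Compressed: "a4c1b1"
Compressed length: 6

6


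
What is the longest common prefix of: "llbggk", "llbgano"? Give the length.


Words: llbggk, llbgano
  Position 0: all 'l' => match
  Position 1: all 'l' => match
  Position 2: all 'b' => match
  Position 3: all 'g' => match
  Position 4: ('g', 'a') => mismatch, stop
LCP = "llbg" (length 4)

4


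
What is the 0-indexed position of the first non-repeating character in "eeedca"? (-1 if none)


Input: eeedca
Character frequencies:
  'a': 1
  'c': 1
  'd': 1
  'e': 3
Scanning left to right for freq == 1:
  Position 0 ('e'): freq=3, skip
  Position 1 ('e'): freq=3, skip
  Position 2 ('e'): freq=3, skip
  Position 3 ('d'): unique! => answer = 3

3


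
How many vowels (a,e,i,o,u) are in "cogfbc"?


Input: cogfbc
Checking each character:
  'c' at position 0: consonant
  'o' at position 1: vowel (running total: 1)
  'g' at position 2: consonant
  'f' at position 3: consonant
  'b' at position 4: consonant
  'c' at position 5: consonant
Total vowels: 1

1


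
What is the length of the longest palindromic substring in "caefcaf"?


Input: "caefcaf"
Checking substrings for palindromes:
  No multi-char palindromic substrings found
Longest palindromic substring: "c" with length 1

1


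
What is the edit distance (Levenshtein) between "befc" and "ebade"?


Computing edit distance: "befc" -> "ebade"
DP table:
           e    b    a    d    e
      0    1    2    3    4    5
  b   1    1    1    2    3    4
  e   2    1    2    2    3    3
  f   3    2    2    3    3    4
  c   4    3    3    3    4    4
Edit distance = dp[4][5] = 4

4


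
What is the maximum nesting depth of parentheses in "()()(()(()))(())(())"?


Input: "()()(()(()))(())(())"
Tracking depth:
  Position 0 '(': depth becomes 1
  Position 1 ')': depth becomes 0
  Position 2 '(': depth becomes 1
  Position 3 ')': depth becomes 0
  Position 4 '(': depth becomes 1
  Position 5 '(': depth becomes 2
  Position 6 ')': depth becomes 1
  Position 7 '(': depth becomes 2
  Position 8 '(': depth becomes 3
  Position 9 ')': depth becomes 2
  Position 10 ')': depth becomes 1
  Position 11 ')': depth becomes 0
  Position 12 '(': depth becomes 1
  Position 13 '(': depth becomes 2
  Position 14 ')': depth becomes 1
  Position 15 ')': depth becomes 0
  Position 16 '(': depth becomes 1
  Position 17 '(': depth becomes 2
  Position 18 ')': depth becomes 1
  Position 19 ')': depth becomes 0
Maximum depth reached: 3

3


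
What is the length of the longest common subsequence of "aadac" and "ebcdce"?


LCS of "aadac" and "ebcdce"
DP table:
           e    b    c    d    c    e
      0    0    0    0    0    0    0
  a   0    0    0    0    0    0    0
  a   0    0    0    0    0    0    0
  d   0    0    0    0    1    1    1
  a   0    0    0    0    1    1    1
  c   0    0    0    1    1    2    2
LCS length = dp[5][6] = 2

2


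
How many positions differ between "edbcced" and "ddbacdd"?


Comparing "edbcced" and "ddbacdd" position by position:
  Position 0: 'e' vs 'd' => DIFFER
  Position 1: 'd' vs 'd' => same
  Position 2: 'b' vs 'b' => same
  Position 3: 'c' vs 'a' => DIFFER
  Position 4: 'c' vs 'c' => same
  Position 5: 'e' vs 'd' => DIFFER
  Position 6: 'd' vs 'd' => same
Positions that differ: 3

3
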